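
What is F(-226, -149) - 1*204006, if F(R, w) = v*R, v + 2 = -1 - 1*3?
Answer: -202650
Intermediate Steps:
v = -6 (v = -2 + (-1 - 1*3) = -2 + (-1 - 3) = -2 - 4 = -6)
F(R, w) = -6*R
F(-226, -149) - 1*204006 = -6*(-226) - 1*204006 = 1356 - 204006 = -202650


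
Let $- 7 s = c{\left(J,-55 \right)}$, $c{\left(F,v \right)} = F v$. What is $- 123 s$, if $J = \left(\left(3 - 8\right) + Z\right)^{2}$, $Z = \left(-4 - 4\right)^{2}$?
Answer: $- \frac{23548965}{7} \approx -3.3641 \cdot 10^{6}$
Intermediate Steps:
$Z = 64$ ($Z = \left(-8\right)^{2} = 64$)
$J = 3481$ ($J = \left(\left(3 - 8\right) + 64\right)^{2} = \left(-5 + 64\right)^{2} = 59^{2} = 3481$)
$s = \frac{191455}{7}$ ($s = - \frac{3481 \left(-55\right)}{7} = \left(- \frac{1}{7}\right) \left(-191455\right) = \frac{191455}{7} \approx 27351.0$)
$- 123 s = \left(-123\right) \frac{191455}{7} = - \frac{23548965}{7}$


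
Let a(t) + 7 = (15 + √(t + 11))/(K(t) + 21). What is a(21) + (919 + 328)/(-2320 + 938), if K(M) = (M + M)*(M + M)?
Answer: -1298217/164458 + 4*√2/1785 ≈ -7.8907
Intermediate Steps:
K(M) = 4*M² (K(M) = (2*M)*(2*M) = 4*M²)
a(t) = -7 + (15 + √(11 + t))/(21 + 4*t²) (a(t) = -7 + (15 + √(t + 11))/(4*t² + 21) = -7 + (15 + √(11 + t))/(21 + 4*t²))
a(21) + (919 + 328)/(-2320 + 938) = (-132 + √(11 + 21) - 28*21²)/(21 + 4*21²) + (919 + 328)/(-2320 + 938) = (-132 + √32 - 28*441)/(21 + 4*441) + 1247/(-1382) = (-132 + 4*√2 - 12348)/(21 + 1764) + 1247*(-1/1382) = (-12480 + 4*√2)/1785 - 1247/1382 = (-832/119 + 4*√2/1785) - 1247/1382 = -1298217/164458 + 4*√2/1785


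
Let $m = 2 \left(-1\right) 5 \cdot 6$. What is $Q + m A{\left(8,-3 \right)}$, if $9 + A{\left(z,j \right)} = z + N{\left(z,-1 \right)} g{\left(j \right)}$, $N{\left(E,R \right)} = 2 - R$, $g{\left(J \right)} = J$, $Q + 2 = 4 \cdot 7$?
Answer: $626$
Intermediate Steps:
$Q = 26$ ($Q = -2 + 4 \cdot 7 = -2 + 28 = 26$)
$m = -60$ ($m = \left(-2\right) 5 \cdot 6 = \left(-10\right) 6 = -60$)
$A{\left(z,j \right)} = -9 + z + 3 j$ ($A{\left(z,j \right)} = -9 + \left(z + \left(2 - -1\right) j\right) = -9 + \left(z + \left(2 + 1\right) j\right) = -9 + \left(z + 3 j\right) = -9 + z + 3 j$)
$Q + m A{\left(8,-3 \right)} = 26 - 60 \left(-9 + 8 + 3 \left(-3\right)\right) = 26 - 60 \left(-9 + 8 - 9\right) = 26 - -600 = 26 + 600 = 626$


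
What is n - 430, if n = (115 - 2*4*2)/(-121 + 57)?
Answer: -27619/64 ≈ -431.55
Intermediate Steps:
n = -99/64 (n = (115 - 8*2)/(-64) = (115 - 16)*(-1/64) = 99*(-1/64) = -99/64 ≈ -1.5469)
n - 430 = -99/64 - 430 = -27619/64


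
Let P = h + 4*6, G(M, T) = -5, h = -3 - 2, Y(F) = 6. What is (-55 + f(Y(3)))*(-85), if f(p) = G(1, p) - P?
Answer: 6715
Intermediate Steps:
h = -5
P = 19 (P = -5 + 4*6 = -5 + 24 = 19)
f(p) = -24 (f(p) = -5 - 1*19 = -5 - 19 = -24)
(-55 + f(Y(3)))*(-85) = (-55 - 24)*(-85) = -79*(-85) = 6715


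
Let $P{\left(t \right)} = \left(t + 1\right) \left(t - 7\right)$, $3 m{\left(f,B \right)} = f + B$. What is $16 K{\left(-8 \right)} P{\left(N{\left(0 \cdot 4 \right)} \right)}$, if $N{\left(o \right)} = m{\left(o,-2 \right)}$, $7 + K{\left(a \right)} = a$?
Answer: $\frac{1840}{3} \approx 613.33$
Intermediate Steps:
$K{\left(a \right)} = -7 + a$
$m{\left(f,B \right)} = \frac{B}{3} + \frac{f}{3}$ ($m{\left(f,B \right)} = \frac{f + B}{3} = \frac{B + f}{3} = \frac{B}{3} + \frac{f}{3}$)
$N{\left(o \right)} = - \frac{2}{3} + \frac{o}{3}$ ($N{\left(o \right)} = \frac{1}{3} \left(-2\right) + \frac{o}{3} = - \frac{2}{3} + \frac{o}{3}$)
$P{\left(t \right)} = \left(1 + t\right) \left(-7 + t\right)$
$16 K{\left(-8 \right)} P{\left(N{\left(0 \cdot 4 \right)} \right)} = 16 \left(-7 - 8\right) \left(-7 + \left(- \frac{2}{3} + \frac{0 \cdot 4}{3}\right)^{2} - 6 \left(- \frac{2}{3} + \frac{0 \cdot 4}{3}\right)\right) = 16 \left(-15\right) \left(-7 + \left(- \frac{2}{3} + \frac{1}{3} \cdot 0\right)^{2} - 6 \left(- \frac{2}{3} + \frac{1}{3} \cdot 0\right)\right) = - 240 \left(-7 + \left(- \frac{2}{3} + 0\right)^{2} - 6 \left(- \frac{2}{3} + 0\right)\right) = - 240 \left(-7 + \left(- \frac{2}{3}\right)^{2} - -4\right) = - 240 \left(-7 + \frac{4}{9} + 4\right) = \left(-240\right) \left(- \frac{23}{9}\right) = \frac{1840}{3}$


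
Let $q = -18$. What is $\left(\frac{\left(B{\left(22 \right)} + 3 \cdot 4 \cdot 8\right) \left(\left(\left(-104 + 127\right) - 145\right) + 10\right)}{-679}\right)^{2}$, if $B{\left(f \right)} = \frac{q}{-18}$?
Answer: $256$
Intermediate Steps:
$B{\left(f \right)} = 1$ ($B{\left(f \right)} = - \frac{18}{-18} = \left(-18\right) \left(- \frac{1}{18}\right) = 1$)
$\left(\frac{\left(B{\left(22 \right)} + 3 \cdot 4 \cdot 8\right) \left(\left(\left(-104 + 127\right) - 145\right) + 10\right)}{-679}\right)^{2} = \left(\frac{\left(1 + 3 \cdot 4 \cdot 8\right) \left(\left(\left(-104 + 127\right) - 145\right) + 10\right)}{-679}\right)^{2} = \left(\left(1 + 12 \cdot 8\right) \left(\left(23 - 145\right) + 10\right) \left(- \frac{1}{679}\right)\right)^{2} = \left(\left(1 + 96\right) \left(-122 + 10\right) \left(- \frac{1}{679}\right)\right)^{2} = \left(97 \left(-112\right) \left(- \frac{1}{679}\right)\right)^{2} = \left(\left(-10864\right) \left(- \frac{1}{679}\right)\right)^{2} = 16^{2} = 256$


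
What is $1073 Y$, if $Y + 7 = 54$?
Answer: $50431$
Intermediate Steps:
$Y = 47$ ($Y = -7 + 54 = 47$)
$1073 Y = 1073 \cdot 47 = 50431$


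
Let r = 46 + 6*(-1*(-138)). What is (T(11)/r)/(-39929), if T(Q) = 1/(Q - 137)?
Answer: 1/4397141196 ≈ 2.2742e-10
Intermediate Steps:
r = 874 (r = 46 + 6*138 = 46 + 828 = 874)
T(Q) = 1/(-137 + Q)
(T(11)/r)/(-39929) = (1/((-137 + 11)*874))/(-39929) = ((1/874)/(-126))*(-1/39929) = -1/126*1/874*(-1/39929) = -1/110124*(-1/39929) = 1/4397141196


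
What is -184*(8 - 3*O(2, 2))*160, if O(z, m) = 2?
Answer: -58880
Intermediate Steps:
-184*(8 - 3*O(2, 2))*160 = -184*(8 - 3*2)*160 = -184*(8 - 6)*160 = -184*2*160 = -368*160 = -58880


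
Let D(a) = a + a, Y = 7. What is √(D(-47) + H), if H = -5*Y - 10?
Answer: I*√139 ≈ 11.79*I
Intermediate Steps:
H = -45 (H = -5*7 - 10 = -35 - 10 = -45)
D(a) = 2*a
√(D(-47) + H) = √(2*(-47) - 45) = √(-94 - 45) = √(-139) = I*√139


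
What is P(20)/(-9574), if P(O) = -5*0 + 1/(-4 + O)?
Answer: -1/153184 ≈ -6.5281e-6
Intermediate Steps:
P(O) = 1/(-4 + O) (P(O) = 0 + 1/(-4 + O) = 1/(-4 + O))
P(20)/(-9574) = 1/((-4 + 20)*(-9574)) = -1/9574/16 = (1/16)*(-1/9574) = -1/153184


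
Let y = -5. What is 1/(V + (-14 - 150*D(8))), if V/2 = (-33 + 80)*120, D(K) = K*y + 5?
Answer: 1/16516 ≈ 6.0547e-5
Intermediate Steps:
D(K) = 5 - 5*K (D(K) = K*(-5) + 5 = -5*K + 5 = 5 - 5*K)
V = 11280 (V = 2*((-33 + 80)*120) = 2*(47*120) = 2*5640 = 11280)
1/(V + (-14 - 150*D(8))) = 1/(11280 + (-14 - 150*(5 - 5*8))) = 1/(11280 + (-14 - 150*(5 - 40))) = 1/(11280 + (-14 - 150*(-35))) = 1/(11280 + (-14 + 5250)) = 1/(11280 + 5236) = 1/16516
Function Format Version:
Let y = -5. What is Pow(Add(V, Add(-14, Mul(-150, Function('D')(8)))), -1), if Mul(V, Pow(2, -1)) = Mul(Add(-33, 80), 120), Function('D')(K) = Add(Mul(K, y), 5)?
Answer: Rational(1, 16516) ≈ 6.0547e-5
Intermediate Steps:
Function('D')(K) = Add(5, Mul(-5, K)) (Function('D')(K) = Add(Mul(K, -5), 5) = Add(Mul(-5, K), 5) = Add(5, Mul(-5, K)))
V = 11280 (V = Mul(2, Mul(Add(-33, 80), 120)) = Mul(2, Mul(47, 120)) = Mul(2, 5640) = 11280)
Pow(Add(V, Add(-14, Mul(-150, Function('D')(8)))), -1) = Pow(Add(11280, Add(-14, Mul(-150, Add(5, Mul(-5, 8))))), -1) = Pow(Add(11280, Add(-14, Mul(-150, Add(5, -40)))), -1) = Pow(Add(11280, Add(-14, Mul(-150, -35))), -1) = Pow(Add(11280, Add(-14, 5250)), -1) = Pow(Add(11280, 5236), -1) = Pow(16516, -1) = Rational(1, 16516)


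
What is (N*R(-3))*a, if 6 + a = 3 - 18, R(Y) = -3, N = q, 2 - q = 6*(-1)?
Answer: 504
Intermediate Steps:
q = 8 (q = 2 - 6*(-1) = 2 - 1*(-6) = 2 + 6 = 8)
N = 8
a = -21 (a = -6 + (3 - 18) = -6 - 15 = -21)
(N*R(-3))*a = (8*(-3))*(-21) = -24*(-21) = 504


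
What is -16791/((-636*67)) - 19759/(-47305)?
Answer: 545422921/671920220 ≈ 0.81174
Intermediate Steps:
-16791/((-636*67)) - 19759/(-47305) = -16791/(-42612) - 19759*(-1/47305) = -16791*(-1/42612) + 19759/47305 = 5597/14204 + 19759/47305 = 545422921/671920220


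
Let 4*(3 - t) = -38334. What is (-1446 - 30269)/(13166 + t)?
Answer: -12686/9101 ≈ -1.3939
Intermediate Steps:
t = 19173/2 (t = 3 - 1/4*(-38334) = 3 + 19167/2 = 19173/2 ≈ 9586.5)
(-1446 - 30269)/(13166 + t) = (-1446 - 30269)/(13166 + 19173/2) = -31715/45505/2 = -31715*2/45505 = -12686/9101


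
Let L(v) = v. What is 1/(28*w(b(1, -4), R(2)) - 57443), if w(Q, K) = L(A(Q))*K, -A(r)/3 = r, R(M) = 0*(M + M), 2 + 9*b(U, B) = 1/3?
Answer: -1/57443 ≈ -1.7409e-5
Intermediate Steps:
b(U, B) = -5/27 (b(U, B) = -2/9 + (⅑)/3 = -2/9 + (⅑)*(⅓) = -2/9 + 1/27 = -5/27)
R(M) = 0 (R(M) = 0*(2*M) = 0)
A(r) = -3*r
w(Q, K) = -3*K*Q (w(Q, K) = (-3*Q)*K = -3*K*Q)
1/(28*w(b(1, -4), R(2)) - 57443) = 1/(28*(-3*0*(-5/27)) - 57443) = 1/(28*0 - 57443) = 1/(0 - 57443) = 1/(-57443) = -1/57443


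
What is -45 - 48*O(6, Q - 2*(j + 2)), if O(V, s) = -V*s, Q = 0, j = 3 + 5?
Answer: -5805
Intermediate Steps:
j = 8
O(V, s) = -V*s
-45 - 48*O(6, Q - 2*(j + 2)) = -45 - (-48)*6*(0 - 2*(8 + 2)) = -45 - (-48)*6*(0 - 2*10) = -45 - (-48)*6*(0 - 20) = -45 - (-48)*6*(-20) = -45 - 48*120 = -45 - 5760 = -5805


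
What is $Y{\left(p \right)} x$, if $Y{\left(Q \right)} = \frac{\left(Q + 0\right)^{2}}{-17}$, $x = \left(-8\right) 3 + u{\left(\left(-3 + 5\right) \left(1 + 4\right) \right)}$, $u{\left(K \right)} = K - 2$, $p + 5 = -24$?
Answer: $\frac{13456}{17} \approx 791.53$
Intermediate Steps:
$p = -29$ ($p = -5 - 24 = -29$)
$u{\left(K \right)} = -2 + K$ ($u{\left(K \right)} = K - 2 = -2 + K$)
$x = -16$ ($x = \left(-8\right) 3 - \left(2 - \left(-3 + 5\right) \left(1 + 4\right)\right) = -24 + \left(-2 + 2 \cdot 5\right) = -24 + \left(-2 + 10\right) = -24 + 8 = -16$)
$Y{\left(Q \right)} = - \frac{Q^{2}}{17}$ ($Y{\left(Q \right)} = Q^{2} \left(- \frac{1}{17}\right) = - \frac{Q^{2}}{17}$)
$Y{\left(p \right)} x = - \frac{\left(-29\right)^{2}}{17} \left(-16\right) = \left(- \frac{1}{17}\right) 841 \left(-16\right) = \left(- \frac{841}{17}\right) \left(-16\right) = \frac{13456}{17}$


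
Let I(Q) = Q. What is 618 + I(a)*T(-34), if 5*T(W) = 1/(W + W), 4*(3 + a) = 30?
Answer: 420231/680 ≈ 617.99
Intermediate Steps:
a = 9/2 (a = -3 + (¼)*30 = -3 + 15/2 = 9/2 ≈ 4.5000)
T(W) = 1/(10*W) (T(W) = 1/(5*(W + W)) = 1/(5*((2*W))) = (1/(2*W))/5 = 1/(10*W))
618 + I(a)*T(-34) = 618 + 9*((⅒)/(-34))/2 = 618 + 9*((⅒)*(-1/34))/2 = 618 + (9/2)*(-1/340) = 618 - 9/680 = 420231/680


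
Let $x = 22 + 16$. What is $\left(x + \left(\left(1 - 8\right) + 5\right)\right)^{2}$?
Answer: $1296$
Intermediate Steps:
$x = 38$
$\left(x + \left(\left(1 - 8\right) + 5\right)\right)^{2} = \left(38 + \left(\left(1 - 8\right) + 5\right)\right)^{2} = \left(38 + \left(-7 + 5\right)\right)^{2} = \left(38 - 2\right)^{2} = 36^{2} = 1296$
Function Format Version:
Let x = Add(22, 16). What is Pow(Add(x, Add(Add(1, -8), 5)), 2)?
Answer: 1296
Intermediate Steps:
x = 38
Pow(Add(x, Add(Add(1, -8), 5)), 2) = Pow(Add(38, Add(Add(1, -8), 5)), 2) = Pow(Add(38, Add(-7, 5)), 2) = Pow(Add(38, -2), 2) = Pow(36, 2) = 1296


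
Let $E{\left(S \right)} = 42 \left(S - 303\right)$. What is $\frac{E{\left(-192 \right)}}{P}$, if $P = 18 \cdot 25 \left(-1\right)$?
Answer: $\frac{231}{5} \approx 46.2$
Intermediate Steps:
$E{\left(S \right)} = -12726 + 42 S$ ($E{\left(S \right)} = 42 \left(-303 + S\right) = -12726 + 42 S$)
$P = -450$ ($P = 450 \left(-1\right) = -450$)
$\frac{E{\left(-192 \right)}}{P} = \frac{-12726 + 42 \left(-192\right)}{-450} = \left(-12726 - 8064\right) \left(- \frac{1}{450}\right) = \left(-20790\right) \left(- \frac{1}{450}\right) = \frac{231}{5}$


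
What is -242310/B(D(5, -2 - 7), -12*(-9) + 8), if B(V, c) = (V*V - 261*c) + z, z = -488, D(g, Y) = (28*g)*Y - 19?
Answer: -242310/1605077 ≈ -0.15096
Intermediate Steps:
D(g, Y) = -19 + 28*Y*g (D(g, Y) = 28*Y*g - 19 = -19 + 28*Y*g)
B(V, c) = -488 + V**2 - 261*c (B(V, c) = (V*V - 261*c) - 488 = (V**2 - 261*c) - 488 = -488 + V**2 - 261*c)
-242310/B(D(5, -2 - 7), -12*(-9) + 8) = -242310/(-488 + (-19 + 28*(-2 - 7)*5)**2 - 261*(-12*(-9) + 8)) = -242310/(-488 + (-19 + 28*(-9)*5)**2 - 261*(108 + 8)) = -242310/(-488 + (-19 - 1260)**2 - 261*116) = -242310/(-488 + (-1279)**2 - 30276) = -242310/(-488 + 1635841 - 30276) = -242310/1605077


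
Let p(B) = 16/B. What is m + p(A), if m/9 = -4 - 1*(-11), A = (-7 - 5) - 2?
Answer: 433/7 ≈ 61.857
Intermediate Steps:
A = -14 (A = -12 - 2 = -14)
m = 63 (m = 9*(-4 - 1*(-11)) = 9*(-4 + 11) = 9*7 = 63)
m + p(A) = 63 + 16/(-14) = 63 + 16*(-1/14) = 63 - 8/7 = 433/7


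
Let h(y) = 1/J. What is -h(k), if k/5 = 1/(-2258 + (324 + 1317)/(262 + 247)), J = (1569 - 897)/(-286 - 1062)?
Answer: 337/168 ≈ 2.0060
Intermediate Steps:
J = -168/337 (J = 672/(-1348) = 672*(-1/1348) = -168/337 ≈ -0.49852)
k = -2545/1147681 (k = 5/(-2258 + (324 + 1317)/(262 + 247)) = 5/(-2258 + 1641/509) = 5/(-1147681/509) = 5*(-509/1147681) = -2545/1147681 ≈ -0.0022175)
h(y) = -337/168 (h(y) = 1/(-168/337) = -337/168)
-h(k) = -1*(-337/168) = 337/168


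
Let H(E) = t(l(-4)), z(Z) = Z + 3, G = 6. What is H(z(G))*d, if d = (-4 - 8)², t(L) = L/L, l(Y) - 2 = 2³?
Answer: 144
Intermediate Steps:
z(Z) = 3 + Z
l(Y) = 10 (l(Y) = 2 + 2³ = 2 + 8 = 10)
t(L) = 1
H(E) = 1
d = 144 (d = (-12)² = 144)
H(z(G))*d = 1*144 = 144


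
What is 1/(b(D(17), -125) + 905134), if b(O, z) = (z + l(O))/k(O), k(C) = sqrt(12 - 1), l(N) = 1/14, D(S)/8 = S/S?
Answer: 3347288/3029744171345 + 42*sqrt(11)/3029744171345 ≈ 1.1049e-6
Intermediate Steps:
D(S) = 8 (D(S) = 8*(S/S) = 8*1 = 8)
l(N) = 1/14
k(C) = sqrt(11)
b(O, z) = sqrt(11)*(1/14 + z)/11 (b(O, z) = (z + 1/14)/(sqrt(11)) = (1/14 + z)*(sqrt(11)/11) = sqrt(11)*(1/14 + z)/11)
1/(b(D(17), -125) + 905134) = 1/(sqrt(11)*(1 + 14*(-125))/154 + 905134) = 1/(sqrt(11)*(1 - 1750)/154 + 905134) = 1/((1/154)*sqrt(11)*(-1749) + 905134) = 1/(-159*sqrt(11)/14 + 905134) = 1/(905134 - 159*sqrt(11)/14)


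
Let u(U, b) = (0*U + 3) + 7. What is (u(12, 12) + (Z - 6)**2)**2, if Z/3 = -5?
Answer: 203401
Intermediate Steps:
Z = -15 (Z = 3*(-5) = -15)
u(U, b) = 10 (u(U, b) = (0 + 3) + 7 = 3 + 7 = 10)
(u(12, 12) + (Z - 6)**2)**2 = (10 + (-15 - 6)**2)**2 = (10 + (-21)**2)**2 = (10 + 441)**2 = 451**2 = 203401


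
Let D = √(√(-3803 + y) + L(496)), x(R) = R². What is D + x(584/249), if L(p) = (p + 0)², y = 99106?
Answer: 341056/62001 + √(246016 + √95303) ≈ 501.81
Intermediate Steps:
L(p) = p²
D = √(246016 + √95303) (D = √(√(-3803 + 99106) + 496²) = √(√95303 + 246016) = √(246016 + √95303) ≈ 496.31)
D + x(584/249) = √(246016 + √95303) + (584/249)² = √(246016 + √95303) + 341056/62001 = 341056/62001 + √(246016 + √95303)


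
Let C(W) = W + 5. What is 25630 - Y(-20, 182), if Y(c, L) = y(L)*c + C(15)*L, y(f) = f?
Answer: 25630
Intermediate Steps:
C(W) = 5 + W
Y(c, L) = 20*L + L*c (Y(c, L) = L*c + (5 + 15)*L = L*c + 20*L = 20*L + L*c)
25630 - Y(-20, 182) = 25630 - 182*(20 - 20) = 25630 - 182*0 = 25630 - 1*0 = 25630 + 0 = 25630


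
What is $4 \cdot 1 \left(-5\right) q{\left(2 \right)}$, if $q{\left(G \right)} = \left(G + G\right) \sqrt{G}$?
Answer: $- 80 \sqrt{2} \approx -113.14$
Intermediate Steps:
$q{\left(G \right)} = 2 G^{\frac{3}{2}}$ ($q{\left(G \right)} = 2 G \sqrt{G} = 2 G^{\frac{3}{2}}$)
$4 \cdot 1 \left(-5\right) q{\left(2 \right)} = 4 \cdot 1 \left(-5\right) 2 \cdot 2^{\frac{3}{2}} = 4 \left(-5\right) 2 \cdot 2 \sqrt{2} = - 20 \cdot 4 \sqrt{2} = - 80 \sqrt{2}$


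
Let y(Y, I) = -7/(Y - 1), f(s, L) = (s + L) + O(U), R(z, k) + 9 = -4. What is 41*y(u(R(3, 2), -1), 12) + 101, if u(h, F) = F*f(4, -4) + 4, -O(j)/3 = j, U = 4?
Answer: 1228/15 ≈ 81.867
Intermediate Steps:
R(z, k) = -13 (R(z, k) = -9 - 4 = -13)
O(j) = -3*j
f(s, L) = -12 + L + s (f(s, L) = (s + L) - 3*4 = (L + s) - 12 = -12 + L + s)
u(h, F) = 4 - 12*F (u(h, F) = F*(-12 - 4 + 4) + 4 = F*(-12) + 4 = -12*F + 4 = 4 - 12*F)
y(Y, I) = -7/(-1 + Y)
41*y(u(R(3, 2), -1), 12) + 101 = 41*(-7/(-1 + (4 - 12*(-1)))) + 101 = 41*(-7/(-1 + (4 + 12))) + 101 = 41*(-7/(-1 + 16)) + 101 = 41*(-7/15) + 101 = -287/15 + 101 = 1228/15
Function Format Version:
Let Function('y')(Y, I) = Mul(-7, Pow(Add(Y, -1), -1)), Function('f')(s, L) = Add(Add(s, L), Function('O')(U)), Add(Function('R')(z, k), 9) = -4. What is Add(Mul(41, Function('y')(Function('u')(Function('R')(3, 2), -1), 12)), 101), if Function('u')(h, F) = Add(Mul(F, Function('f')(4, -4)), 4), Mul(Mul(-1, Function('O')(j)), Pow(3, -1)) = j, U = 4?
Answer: Rational(1228, 15) ≈ 81.867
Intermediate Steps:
Function('R')(z, k) = -13 (Function('R')(z, k) = Add(-9, -4) = -13)
Function('O')(j) = Mul(-3, j)
Function('f')(s, L) = Add(-12, L, s) (Function('f')(s, L) = Add(Add(s, L), Mul(-3, 4)) = Add(Add(L, s), -12) = Add(-12, L, s))
Function('u')(h, F) = Add(4, Mul(-12, F)) (Function('u')(h, F) = Add(Mul(F, Add(-12, -4, 4)), 4) = Add(Mul(F, -12), 4) = Add(Mul(-12, F), 4) = Add(4, Mul(-12, F)))
Function('y')(Y, I) = Mul(-7, Pow(Add(-1, Y), -1))
Add(Mul(41, Function('y')(Function('u')(Function('R')(3, 2), -1), 12)), 101) = Add(Mul(41, Mul(-7, Pow(Add(-1, Add(4, Mul(-12, -1))), -1))), 101) = Add(Mul(41, Mul(-7, Pow(Add(-1, Add(4, 12)), -1))), 101) = Add(Mul(41, Mul(-7, Pow(Add(-1, 16), -1))), 101) = Add(Mul(41, Mul(-7, Pow(15, -1))), 101) = Add(Mul(41, Mul(-7, Rational(1, 15))), 101) = Add(Mul(41, Rational(-7, 15)), 101) = Add(Rational(-287, 15), 101) = Rational(1228, 15)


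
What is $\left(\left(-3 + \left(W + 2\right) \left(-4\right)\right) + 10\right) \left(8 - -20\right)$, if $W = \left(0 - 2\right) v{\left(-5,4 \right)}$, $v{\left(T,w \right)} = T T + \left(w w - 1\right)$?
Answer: $8932$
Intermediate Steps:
$v{\left(T,w \right)} = -1 + T^{2} + w^{2}$ ($v{\left(T,w \right)} = T^{2} + \left(w^{2} - 1\right) = T^{2} + \left(-1 + w^{2}\right) = -1 + T^{2} + w^{2}$)
$W = -80$ ($W = \left(0 - 2\right) \left(-1 + \left(-5\right)^{2} + 4^{2}\right) = - 2 \left(-1 + 25 + 16\right) = \left(-2\right) 40 = -80$)
$\left(\left(-3 + \left(W + 2\right) \left(-4\right)\right) + 10\right) \left(8 - -20\right) = \left(\left(-3 + \left(-80 + 2\right) \left(-4\right)\right) + 10\right) \left(8 - -20\right) = \left(\left(-3 - -312\right) + 10\right) \left(8 + 20\right) = \left(\left(-3 + 312\right) + 10\right) 28 = \left(309 + 10\right) 28 = 319 \cdot 28 = 8932$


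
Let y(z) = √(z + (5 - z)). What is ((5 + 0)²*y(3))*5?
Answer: 125*√5 ≈ 279.51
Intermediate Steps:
y(z) = √5
((5 + 0)²*y(3))*5 = ((5 + 0)²*√5)*5 = (5²*√5)*5 = (25*√5)*5 = 125*√5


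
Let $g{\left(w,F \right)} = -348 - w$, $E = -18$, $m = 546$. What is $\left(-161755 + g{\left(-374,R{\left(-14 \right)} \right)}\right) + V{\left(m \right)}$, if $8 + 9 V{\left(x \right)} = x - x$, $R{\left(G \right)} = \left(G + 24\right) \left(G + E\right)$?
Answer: $- \frac{1455569}{9} \approx -1.6173 \cdot 10^{5}$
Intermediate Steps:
$R{\left(G \right)} = \left(-18 + G\right) \left(24 + G\right)$ ($R{\left(G \right)} = \left(G + 24\right) \left(G - 18\right) = \left(24 + G\right) \left(-18 + G\right) = \left(-18 + G\right) \left(24 + G\right)$)
$V{\left(x \right)} = - \frac{8}{9}$ ($V{\left(x \right)} = - \frac{8}{9} + \frac{x - x}{9} = - \frac{8}{9} + \frac{1}{9} \cdot 0 = - \frac{8}{9} + 0 = - \frac{8}{9}$)
$\left(-161755 + g{\left(-374,R{\left(-14 \right)} \right)}\right) + V{\left(m \right)} = \left(-161755 - -26\right) - \frac{8}{9} = \left(-161755 + \left(-348 + 374\right)\right) - \frac{8}{9} = \left(-161755 + 26\right) - \frac{8}{9} = -161729 - \frac{8}{9} = - \frac{1455569}{9}$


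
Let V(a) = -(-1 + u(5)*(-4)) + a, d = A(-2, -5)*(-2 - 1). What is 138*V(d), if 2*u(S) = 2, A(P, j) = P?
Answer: 1518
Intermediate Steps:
u(S) = 1 (u(S) = (½)*2 = 1)
d = 6 (d = -2*(-2 - 1) = -2*(-3) = 6)
V(a) = 5 + a (V(a) = -(-1 + 1*(-4)) + a = -(-1 - 4) + a = -1*(-5) + a = 5 + a)
138*V(d) = 138*(5 + 6) = 138*11 = 1518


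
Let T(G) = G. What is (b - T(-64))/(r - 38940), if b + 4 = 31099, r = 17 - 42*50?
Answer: -31159/41023 ≈ -0.75955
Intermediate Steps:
r = -2083 (r = 17 - 2100 = -2083)
b = 31095 (b = -4 + 31099 = 31095)
(b - T(-64))/(r - 38940) = (31095 - 1*(-64))/(-2083 - 38940) = (31095 + 64)/(-41023) = 31159*(-1/41023) = -31159/41023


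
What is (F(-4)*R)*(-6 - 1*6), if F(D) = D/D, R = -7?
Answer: 84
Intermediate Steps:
F(D) = 1
(F(-4)*R)*(-6 - 1*6) = (1*(-7))*(-6 - 1*6) = -7*(-6 - 6) = -7*(-12) = 84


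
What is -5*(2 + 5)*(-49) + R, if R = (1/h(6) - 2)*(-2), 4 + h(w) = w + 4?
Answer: 5156/3 ≈ 1718.7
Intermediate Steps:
h(w) = w (h(w) = -4 + (w + 4) = -4 + (4 + w) = w)
R = 11/3 (R = (1/6 - 2)*(-2) = -11/6*(-2) = 11/3 ≈ 3.6667)
-5*(2 + 5)*(-49) + R = -5*(2 + 5)*(-49) + 11/3 = -5*7*(-49) + 11/3 = -35*(-49) + 11/3 = 1715 + 11/3 = 5156/3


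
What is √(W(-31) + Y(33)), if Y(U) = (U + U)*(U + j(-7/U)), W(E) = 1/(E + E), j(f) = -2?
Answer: √7864762/62 ≈ 45.233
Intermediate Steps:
W(E) = 1/(2*E)
Y(U) = 2*U*(-2 + U) (Y(U) = (U + U)*(U - 2) = (2*U)*(-2 + U) = 2*U*(-2 + U))
√(W(-31) + Y(33)) = √((½)/(-31) + 2*33*(-2 + 33)) = √((½)*(-1/31) + 2*33*31) = √(-1/62 + 2046) = √(126851/62) = √7864762/62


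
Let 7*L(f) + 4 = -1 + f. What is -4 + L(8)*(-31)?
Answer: -121/7 ≈ -17.286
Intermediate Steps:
L(f) = -5/7 + f/7 (L(f) = -4/7 + (-1 + f)/7 = -4/7 + (-⅐ + f/7) = -5/7 + f/7)
-4 + L(8)*(-31) = -4 + (-5/7 + (⅐)*8)*(-31) = -4 + (-5/7 + 8/7)*(-31) = -4 + (3/7)*(-31) = -4 - 93/7 = -121/7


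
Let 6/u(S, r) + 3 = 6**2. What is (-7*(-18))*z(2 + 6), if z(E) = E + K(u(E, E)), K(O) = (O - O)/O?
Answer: 1008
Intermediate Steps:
u(S, r) = 2/11 (u(S, r) = 6/(-3 + 6**2) = 6/(-3 + 36) = 6/33 = 6*(1/33) = 2/11)
K(O) = 0 (K(O) = 0/O = 0)
z(E) = E (z(E) = E + 0 = E)
(-7*(-18))*z(2 + 6) = (-7*(-18))*(2 + 6) = 126*8 = 1008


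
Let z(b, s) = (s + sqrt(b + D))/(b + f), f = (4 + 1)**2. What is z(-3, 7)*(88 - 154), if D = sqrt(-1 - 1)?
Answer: -21 - 3*sqrt(-3 + I*sqrt(2)) ≈ -22.194 - 5.3315*I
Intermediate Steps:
D = I*sqrt(2) (D = sqrt(-2) = I*sqrt(2) ≈ 1.4142*I)
f = 25 (f = 5**2 = 25)
z(b, s) = (s + sqrt(b + I*sqrt(2)))/(25 + b) (z(b, s) = (s + sqrt(b + I*sqrt(2)))/(b + 25) = (s + sqrt(b + I*sqrt(2)))/(25 + b))
z(-3, 7)*(88 - 154) = ((7 + sqrt(-3 + I*sqrt(2)))/(25 - 3))*(88 - 154) = ((7 + sqrt(-3 + I*sqrt(2)))/22)*(-66) = (7/22 + sqrt(-3 + I*sqrt(2))/22)*(-66) = -21 - 3*sqrt(-3 + I*sqrt(2))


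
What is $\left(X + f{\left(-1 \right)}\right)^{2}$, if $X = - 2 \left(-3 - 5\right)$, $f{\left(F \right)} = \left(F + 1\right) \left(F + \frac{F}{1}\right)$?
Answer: $256$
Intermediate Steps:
$f{\left(F \right)} = 2 F \left(1 + F\right)$ ($f{\left(F \right)} = \left(1 + F\right) \left(F + F 1\right) = \left(1 + F\right) \left(F + F\right) = \left(1 + F\right) 2 F = 2 F \left(1 + F\right)$)
$X = 16$ ($X = \left(-2\right) \left(-8\right) = 16$)
$\left(X + f{\left(-1 \right)}\right)^{2} = \left(16 + 2 \left(-1\right) \left(1 - 1\right)\right)^{2} = \left(16 + 2 \left(-1\right) 0\right)^{2} = \left(16 + 0\right)^{2} = 16^{2} = 256$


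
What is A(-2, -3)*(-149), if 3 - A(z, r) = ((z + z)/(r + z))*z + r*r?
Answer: 3278/5 ≈ 655.60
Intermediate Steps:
A(z, r) = 3 - r² - 2*z²/(r + z) (A(z, r) = 3 - (((z + z)/(r + z))*z + r*r) = 3 - (((2*z)/(r + z))*z + r²) = 3 - ((2*z/(r + z))*z + r²) = 3 - (2*z²/(r + z) + r²) = 3 - (r² + 2*z²/(r + z)) = 3 + (-r² - 2*z²/(r + z)) = 3 - r² - 2*z²/(r + z))
A(-2, -3)*(-149) = ((-1*(-3)³ - 2*(-2)² + 3*(-3) + 3*(-2) - 1*(-2)*(-3)²)/(-3 - 2))*(-149) = ((-1*(-27) - 2*4 - 9 - 6 - 1*(-2)*9)/(-5))*(-149) = -(27 - 8 - 9 - 6 + 18)/5*(-149) = -⅕*22*(-149) = -22/5*(-149) = 3278/5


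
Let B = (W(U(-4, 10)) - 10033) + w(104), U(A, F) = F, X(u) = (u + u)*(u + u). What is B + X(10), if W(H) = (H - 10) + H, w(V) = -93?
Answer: -9716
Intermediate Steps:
X(u) = 4*u² (X(u) = (2*u)*(2*u) = 4*u²)
W(H) = -10 + 2*H (W(H) = (-10 + H) + H = -10 + 2*H)
B = -10116 (B = ((-10 + 2*10) - 10033) - 93 = ((-10 + 20) - 10033) - 93 = (10 - 10033) - 93 = -10023 - 93 = -10116)
B + X(10) = -10116 + 4*10² = -10116 + 4*100 = -10116 + 400 = -9716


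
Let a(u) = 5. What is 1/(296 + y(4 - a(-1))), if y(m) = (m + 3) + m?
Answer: 1/297 ≈ 0.0033670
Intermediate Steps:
y(m) = 3 + 2*m (y(m) = (3 + m) + m = 3 + 2*m)
1/(296 + y(4 - a(-1))) = 1/(296 + (3 + 2*(4 - 1*5))) = 1/(296 + (3 + 2*(4 - 5))) = 1/(296 + (3 + 2*(-1))) = 1/(296 + (3 - 2)) = 1/(296 + 1) = 1/297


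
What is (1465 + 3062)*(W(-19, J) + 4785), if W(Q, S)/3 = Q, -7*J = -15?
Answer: 21403656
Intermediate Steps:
J = 15/7 (J = -1/7*(-15) = 15/7 ≈ 2.1429)
W(Q, S) = 3*Q
(1465 + 3062)*(W(-19, J) + 4785) = (1465 + 3062)*(3*(-19) + 4785) = 4527*(-57 + 4785) = 4527*4728 = 21403656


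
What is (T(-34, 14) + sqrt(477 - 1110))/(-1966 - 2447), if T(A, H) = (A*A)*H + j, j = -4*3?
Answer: -16172/4413 - I*sqrt(633)/4413 ≈ -3.6646 - 0.0057012*I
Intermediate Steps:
j = -12
T(A, H) = -12 + H*A**2 (T(A, H) = (A*A)*H - 12 = A**2*H - 12 = H*A**2 - 12 = -12 + H*A**2)
(T(-34, 14) + sqrt(477 - 1110))/(-1966 - 2447) = ((-12 + 14*(-34)**2) + sqrt(477 - 1110))/(-1966 - 2447) = ((-12 + 14*1156) + sqrt(-633))/(-4413) = ((-12 + 16184) + I*sqrt(633))*(-1/4413) = (16172 + I*sqrt(633))*(-1/4413) = -16172/4413 - I*sqrt(633)/4413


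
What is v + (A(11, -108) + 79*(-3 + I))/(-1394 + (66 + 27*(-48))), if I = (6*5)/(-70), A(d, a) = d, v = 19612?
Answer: 360235035/18368 ≈ 19612.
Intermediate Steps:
I = -3/7 (I = 30*(-1/70) = -3/7 ≈ -0.42857)
v + (A(11, -108) + 79*(-3 + I))/(-1394 + (66 + 27*(-48))) = 19612 + (11 + 79*(-3 - 3/7))/(-1394 + (66 + 27*(-48))) = 19612 + (11 + 79*(-24/7))/(-1394 + (66 - 1296)) = 19612 + (11 - 1896/7)/(-1394 - 1230) = 19612 - 1819/7/(-2624) = 19612 - 1819/7*(-1/2624) = 19612 + 1819/18368 = 360235035/18368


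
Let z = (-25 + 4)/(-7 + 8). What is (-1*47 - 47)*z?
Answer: 1974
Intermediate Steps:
z = -21 (z = -21/1 = -21*1 = -21)
(-1*47 - 47)*z = (-1*47 - 47)*(-21) = (-47 - 47)*(-21) = -94*(-21) = 1974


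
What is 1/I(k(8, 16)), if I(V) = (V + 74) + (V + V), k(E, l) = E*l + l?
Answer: 1/506 ≈ 0.0019763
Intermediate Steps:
k(E, l) = l + E*l
I(V) = 74 + 3*V (I(V) = (74 + V) + 2*V = 74 + 3*V)
1/I(k(8, 16)) = 1/(74 + 3*(16*(1 + 8))) = 1/(74 + 3*(16*9)) = 1/(74 + 3*144) = 1/(74 + 432) = 1/506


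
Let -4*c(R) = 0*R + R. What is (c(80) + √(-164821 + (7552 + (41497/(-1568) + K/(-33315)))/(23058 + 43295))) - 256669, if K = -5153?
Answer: -256689 + 181*I*√77096011711960710010290/123790810920 ≈ -2.5669e+5 + 405.98*I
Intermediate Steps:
c(R) = -R/4 (c(R) = -(0*R + R)/4 = -(0 + R)/4 = -R/4)
(c(80) + √(-164821 + (7552 + (41497/(-1568) + K/(-33315)))/(23058 + 43295))) - 256669 = (-¼*80 + √(-164821 + (7552 + (41497/(-1568) - 5153/(-33315)))/(23058 + 43295))) - 256669 = (-20 + √(-164821 + (7552 + (41497*(-1/1568) - 5153*(-1/33315)))/66353)) - 256669 = (-20 + √(-164821 + (7552 + (-41497/1568 + 5153/33315))*(1/66353))) - 256669 = (-20 + √(-164821 + (7552 - 1374392651/52237920)*(1/66353))) - 256669 = (-20 + √(-164821 + (393126379189/52237920)*(1/66353))) - 256669 = (-20 + √(-164821 + 393126379189/3466142705760)) - 256669 = (-20 + √(-571292713779689771/3466142705760)) - 256669 = (-20 + 181*I*√77096011711960710010290/123790810920) - 256669 = -256689 + 181*I*√77096011711960710010290/123790810920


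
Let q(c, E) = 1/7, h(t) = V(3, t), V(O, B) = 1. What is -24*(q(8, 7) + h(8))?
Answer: -192/7 ≈ -27.429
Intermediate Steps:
h(t) = 1
q(c, E) = ⅐ (q(c, E) = 1*(⅐) = ⅐)
-24*(q(8, 7) + h(8)) = -24*(⅐ + 1) = -24*8/7 = -192/7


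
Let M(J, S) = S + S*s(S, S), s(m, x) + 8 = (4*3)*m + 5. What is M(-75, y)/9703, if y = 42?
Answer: 21084/9703 ≈ 2.1729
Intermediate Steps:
s(m, x) = -3 + 12*m (s(m, x) = -8 + ((4*3)*m + 5) = -8 + (12*m + 5) = -8 + (5 + 12*m) = -3 + 12*m)
M(J, S) = S + S*(-3 + 12*S)
M(-75, y)/9703 = (2*42*(-1 + 6*42))/9703 = (2*42*(-1 + 252))*(1/9703) = (2*42*251)*(1/9703) = 21084*(1/9703) = 21084/9703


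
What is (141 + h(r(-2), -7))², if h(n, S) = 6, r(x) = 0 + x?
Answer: 21609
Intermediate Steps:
r(x) = x
(141 + h(r(-2), -7))² = (141 + 6)² = 147² = 21609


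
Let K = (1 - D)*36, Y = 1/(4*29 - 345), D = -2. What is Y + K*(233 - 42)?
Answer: 4723811/229 ≈ 20628.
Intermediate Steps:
Y = -1/229 (Y = 1/(116 - 345) = 1/(-229) = -1/229 ≈ -0.0043668)
K = 108 (K = (1 - 1*(-2))*36 = (1 + 2)*36 = 3*36 = 108)
Y + K*(233 - 42) = -1/229 + 108*(233 - 42) = -1/229 + 108*191 = -1/229 + 20628 = 4723811/229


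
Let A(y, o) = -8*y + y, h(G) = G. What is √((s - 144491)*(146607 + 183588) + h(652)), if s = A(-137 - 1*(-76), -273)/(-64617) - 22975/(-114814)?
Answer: I*√5954638342019706289837192642/353282678 ≈ 2.1843e+5*I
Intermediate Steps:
A(y, o) = -7*y
s = 205078571/1059848034 (s = -7*(-137 - 1*(-76))/(-64617) - 22975/(-114814) = -7*(-137 + 76)*(-1/64617) - 22975*(-1/114814) = -7*(-61)*(-1/64617) + 22975/114814 = 427*(-1/64617) + 22975/114814 = -61/9231 + 22975/114814 = 205078571/1059848034 ≈ 0.19350)
√((s - 144491)*(146607 + 183588) + h(652)) = √((205078571/1059848034 - 144491)*(146607 + 183588) + 652) = √(-153138297202123/1059848034*330195 + 652) = √(-16855166681551667995/353282678 + 652) = √(-16855166451211361939/353282678) = I*√5954638342019706289837192642/353282678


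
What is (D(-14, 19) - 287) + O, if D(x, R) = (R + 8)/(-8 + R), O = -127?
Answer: -4527/11 ≈ -411.55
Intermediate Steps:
D(x, R) = (8 + R)/(-8 + R)
(D(-14, 19) - 287) + O = ((8 + 19)/(-8 + 19) - 287) - 127 = (27/11 - 287) - 127 = -3130/11 - 127 = -4527/11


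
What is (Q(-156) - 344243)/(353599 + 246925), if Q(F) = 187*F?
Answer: -373415/600524 ≈ -0.62182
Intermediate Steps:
(Q(-156) - 344243)/(353599 + 246925) = (187*(-156) - 344243)/(353599 + 246925) = (-29172 - 344243)/600524 = -373415*1/600524 = -373415/600524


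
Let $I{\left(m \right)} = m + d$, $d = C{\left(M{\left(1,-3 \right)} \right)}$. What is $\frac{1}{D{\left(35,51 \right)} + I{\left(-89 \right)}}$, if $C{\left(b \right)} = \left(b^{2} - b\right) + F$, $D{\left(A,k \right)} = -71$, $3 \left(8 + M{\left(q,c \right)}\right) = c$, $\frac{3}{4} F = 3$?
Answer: $- \frac{1}{66} \approx -0.015152$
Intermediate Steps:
$F = 4$ ($F = \frac{4}{3} \cdot 3 = 4$)
$M{\left(q,c \right)} = -8 + \frac{c}{3}$
$C{\left(b \right)} = 4 + b^{2} - b$ ($C{\left(b \right)} = \left(b^{2} - b\right) + 4 = 4 + b^{2} - b$)
$d = 94$ ($d = 4 + \left(-8 + \frac{1}{3} \left(-3\right)\right)^{2} - \left(-8 + \frac{1}{3} \left(-3\right)\right) = 4 + \left(-8 - 1\right)^{2} - \left(-8 - 1\right) = 4 + \left(-9\right)^{2} - -9 = 4 + 81 + 9 = 94$)
$I{\left(m \right)} = 94 + m$ ($I{\left(m \right)} = m + 94 = 94 + m$)
$\frac{1}{D{\left(35,51 \right)} + I{\left(-89 \right)}} = \frac{1}{-71 + \left(94 - 89\right)} = \frac{1}{-71 + 5} = \frac{1}{-66} = - \frac{1}{66}$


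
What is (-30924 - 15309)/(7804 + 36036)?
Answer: -46233/43840 ≈ -1.0546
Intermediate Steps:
(-30924 - 15309)/(7804 + 36036) = -46233/43840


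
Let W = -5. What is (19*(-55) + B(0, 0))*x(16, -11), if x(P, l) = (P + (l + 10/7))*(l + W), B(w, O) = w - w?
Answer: 752400/7 ≈ 1.0749e+5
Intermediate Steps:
B(w, O) = 0
x(P, l) = (-5 + l)*(10/7 + P + l) (x(P, l) = (P + (l + 10/7))*(l - 5) = (P + (l + 10*(⅐)))*(-5 + l) = (P + (l + 10/7))*(-5 + l) = (P + (10/7 + l))*(-5 + l) = (10/7 + P + l)*(-5 + l) = (-5 + l)*(10/7 + P + l))
(19*(-55) + B(0, 0))*x(16, -11) = (19*(-55) + 0)*(-50/7 + (-11)² - 5*16 - 25/7*(-11) + 16*(-11)) = (-1045 + 0)*(-50/7 + 121 - 80 + 275/7 - 176) = -1045*(-720/7) = 752400/7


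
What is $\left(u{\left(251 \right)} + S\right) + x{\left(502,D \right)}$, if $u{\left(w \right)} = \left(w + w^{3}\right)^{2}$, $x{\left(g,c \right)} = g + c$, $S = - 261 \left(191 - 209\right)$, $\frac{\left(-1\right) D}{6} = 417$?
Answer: $250066845506702$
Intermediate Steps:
$D = -2502$ ($D = \left(-6\right) 417 = -2502$)
$S = 4698$ ($S = \left(-261\right) \left(-18\right) = 4698$)
$x{\left(g,c \right)} = c + g$
$\left(u{\left(251 \right)} + S\right) + x{\left(502,D \right)} = \left(251^{2} \left(1 + 251^{2}\right)^{2} + 4698\right) + \left(-2502 + 502\right) = \left(63001 \left(1 + 63001\right)^{2} + 4698\right) - 2000 = \left(63001 \cdot 63002^{2} + 4698\right) - 2000 = \left(63001 \cdot 3969252004 + 4698\right) - 2000 = \left(250066845504004 + 4698\right) - 2000 = 250066845508702 - 2000 = 250066845506702$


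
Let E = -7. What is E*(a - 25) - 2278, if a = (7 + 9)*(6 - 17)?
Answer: -871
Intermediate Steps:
a = -176 (a = 16*(-11) = -176)
E*(a - 25) - 2278 = -7*(-176 - 25) - 2278 = -7*(-201) - 2278 = 1407 - 2278 = -871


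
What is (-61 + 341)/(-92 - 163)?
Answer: -56/51 ≈ -1.0980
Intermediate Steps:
(-61 + 341)/(-92 - 163) = 280/(-255) = 280*(-1/255) = -56/51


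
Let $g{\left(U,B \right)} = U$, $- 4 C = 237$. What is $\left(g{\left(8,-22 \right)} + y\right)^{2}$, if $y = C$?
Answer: $\frac{42025}{16} \approx 2626.6$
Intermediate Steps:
$C = - \frac{237}{4}$ ($C = \left(- \frac{1}{4}\right) 237 = - \frac{237}{4} \approx -59.25$)
$y = - \frac{237}{4} \approx -59.25$
$\left(g{\left(8,-22 \right)} + y\right)^{2} = \left(8 - \frac{237}{4}\right)^{2} = \left(- \frac{205}{4}\right)^{2} = \frac{42025}{16}$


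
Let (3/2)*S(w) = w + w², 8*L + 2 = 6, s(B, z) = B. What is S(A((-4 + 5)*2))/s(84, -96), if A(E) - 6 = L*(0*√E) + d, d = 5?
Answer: 22/21 ≈ 1.0476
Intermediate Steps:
L = ½ (L = -¼ + (⅛)*6 = -¼ + ¾ = ½ ≈ 0.50000)
A(E) = 11 (A(E) = 6 + ((0*√E)/2 + 5) = 6 + ((½)*0 + 5) = 6 + (0 + 5) = 6 + 5 = 11)
S(w) = 2*w/3 + 2*w²/3 (S(w) = 2*(w + w²)/3 = 2*w/3 + 2*w²/3)
S(A((-4 + 5)*2))/s(84, -96) = ((⅔)*11*(1 + 11))/84 = ((⅔)*11*12)*(1/84) = 88*(1/84) = 22/21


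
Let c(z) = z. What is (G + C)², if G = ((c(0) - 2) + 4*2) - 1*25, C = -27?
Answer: 2116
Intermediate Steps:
G = -19 (G = ((0 - 2) + 4*2) - 1*25 = (-2 + 8) - 25 = 6 - 25 = -19)
(G + C)² = (-19 - 27)² = (-46)² = 2116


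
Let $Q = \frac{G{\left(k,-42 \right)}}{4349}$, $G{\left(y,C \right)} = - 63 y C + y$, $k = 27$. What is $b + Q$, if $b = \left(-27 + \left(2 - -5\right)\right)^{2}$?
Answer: $\frac{1811069}{4349} \approx 416.43$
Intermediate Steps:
$G{\left(y,C \right)} = y - 63 C y$ ($G{\left(y,C \right)} = - 63 C y + y = y - 63 C y$)
$Q = \frac{71469}{4349}$ ($Q = \frac{27 \left(1 - -2646\right)}{4349} = 27 \left(1 + 2646\right) \frac{1}{4349} = 27 \cdot 2647 \cdot \frac{1}{4349} = 71469 \cdot \frac{1}{4349} = \frac{71469}{4349} \approx 16.433$)
$b = 400$ ($b = \left(-27 + \left(2 + 5\right)\right)^{2} = \left(-27 + 7\right)^{2} = \left(-20\right)^{2} = 400$)
$b + Q = 400 + \frac{71469}{4349} = \frac{1811069}{4349}$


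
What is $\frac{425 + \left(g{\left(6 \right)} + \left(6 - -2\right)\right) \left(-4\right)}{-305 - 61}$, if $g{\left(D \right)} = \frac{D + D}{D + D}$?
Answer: $- \frac{389}{366} \approx -1.0628$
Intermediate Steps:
$g{\left(D \right)} = 1$ ($g{\left(D \right)} = \frac{2 D}{2 D} = 2 D \frac{1}{2 D} = 1$)
$\frac{425 + \left(g{\left(6 \right)} + \left(6 - -2\right)\right) \left(-4\right)}{-305 - 61} = \frac{425 + \left(1 + \left(6 - -2\right)\right) \left(-4\right)}{-305 - 61} = \frac{425 + \left(1 + \left(6 + 2\right)\right) \left(-4\right)}{-366} = \left(425 + \left(1 + 8\right) \left(-4\right)\right) \left(- \frac{1}{366}\right) = \left(425 + 9 \left(-4\right)\right) \left(- \frac{1}{366}\right) = \left(425 - 36\right) \left(- \frac{1}{366}\right) = 389 \left(- \frac{1}{366}\right) = - \frac{389}{366}$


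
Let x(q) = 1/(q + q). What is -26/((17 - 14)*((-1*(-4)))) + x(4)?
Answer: -49/24 ≈ -2.0417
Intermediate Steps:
x(q) = 1/(2*q)
-26/((17 - 14)*((-1*(-4)))) + x(4) = -26/((17 - 14)*((-1*(-4)))) + (½)/4 = -26/(3*4) + (½)*(¼) = -26/(3*4) + ⅛ = -26*1/12 + ⅛ = -13/6 + ⅛ = -49/24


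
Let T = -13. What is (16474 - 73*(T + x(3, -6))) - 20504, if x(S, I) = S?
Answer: -3300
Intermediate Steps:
(16474 - 73*(T + x(3, -6))) - 20504 = (16474 - 73*(-13 + 3)) - 20504 = (16474 - 73*(-10)) - 20504 = (16474 + 730) - 20504 = 17204 - 20504 = -3300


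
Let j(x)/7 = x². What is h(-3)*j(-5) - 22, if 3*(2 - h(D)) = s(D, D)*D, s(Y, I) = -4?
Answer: -372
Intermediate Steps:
j(x) = 7*x²
h(D) = 2 + 4*D/3 (h(D) = 2 - (-4)*D/3 = 2 + 4*D/3)
h(-3)*j(-5) - 22 = (2 + (4/3)*(-3))*(7*(-5)²) - 22 = (2 - 4)*(7*25) - 22 = -2*175 - 22 = -350 - 22 = -372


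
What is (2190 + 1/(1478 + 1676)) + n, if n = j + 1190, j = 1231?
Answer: 14543095/3154 ≈ 4611.0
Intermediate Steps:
n = 2421 (n = 1231 + 1190 = 2421)
(2190 + 1/(1478 + 1676)) + n = (2190 + 1/(1478 + 1676)) + 2421 = (2190 + 1/3154) + 2421 = 6907261/3154 + 2421 = 14543095/3154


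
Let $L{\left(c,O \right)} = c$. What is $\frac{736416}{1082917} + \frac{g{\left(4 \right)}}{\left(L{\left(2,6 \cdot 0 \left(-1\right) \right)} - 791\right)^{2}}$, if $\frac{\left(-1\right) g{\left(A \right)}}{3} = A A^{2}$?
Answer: $\frac{152742168224}{224712857919} \approx 0.67972$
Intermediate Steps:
$g{\left(A \right)} = - 3 A^{3}$ ($g{\left(A \right)} = - 3 A A^{2} = - 3 A^{3}$)
$\frac{736416}{1082917} + \frac{g{\left(4 \right)}}{\left(L{\left(2,6 \cdot 0 \left(-1\right) \right)} - 791\right)^{2}} = \frac{736416}{1082917} + \frac{\left(-3\right) 4^{3}}{\left(2 - 791\right)^{2}} = 736416 \cdot \frac{1}{1082917} + \frac{\left(-3\right) 64}{\left(-789\right)^{2}} = \frac{736416}{1082917} - \frac{192}{622521} = \frac{736416}{1082917} - \frac{64}{207507} = \frac{152742168224}{224712857919}$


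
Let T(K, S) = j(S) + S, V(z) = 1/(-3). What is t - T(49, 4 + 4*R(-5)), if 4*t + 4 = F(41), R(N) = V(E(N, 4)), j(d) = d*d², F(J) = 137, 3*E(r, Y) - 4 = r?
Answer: 1255/108 ≈ 11.620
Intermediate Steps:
E(r, Y) = 4/3 + r/3
V(z) = -⅓
j(d) = d³
R(N) = -⅓
t = 133/4 (t = -1 + (¼)*137 = -1 + 137/4 = 133/4 ≈ 33.250)
T(K, S) = S + S³ (T(K, S) = S³ + S = S + S³)
t - T(49, 4 + 4*R(-5)) = 133/4 - ((4 + 4*(-⅓)) + (4 + 4*(-⅓))³) = 133/4 - ((4 - 4/3) + (4 - 4/3)³) = 133/4 - (8/3 + (8/3)³) = 133/4 - (8/3 + 512/27) = 133/4 - 1*584/27 = 133/4 - 584/27 = 1255/108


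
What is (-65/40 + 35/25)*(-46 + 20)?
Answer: 117/20 ≈ 5.8500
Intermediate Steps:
(-65/40 + 35/25)*(-46 + 20) = (-65*1/40 + 35*(1/25))*(-26) = (-13/8 + 7/5)*(-26) = -9/40*(-26) = 117/20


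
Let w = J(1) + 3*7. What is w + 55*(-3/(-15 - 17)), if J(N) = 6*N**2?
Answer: 1029/32 ≈ 32.156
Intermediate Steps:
w = 27 (w = 6*1**2 + 3*7 = 6*1 + 21 = 6 + 21 = 27)
w + 55*(-3/(-15 - 17)) = 27 + 55*(-3/(-15 - 17)) = 27 + 55*(-3/(-32)) = 27 + 55*(-1/32*(-3)) = 27 + 55*(3/32) = 27 + 165/32 = 1029/32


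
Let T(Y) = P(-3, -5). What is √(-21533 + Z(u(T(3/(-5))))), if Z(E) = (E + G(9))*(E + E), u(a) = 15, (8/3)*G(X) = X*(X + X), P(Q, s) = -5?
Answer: I*√77042/2 ≈ 138.78*I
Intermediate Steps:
T(Y) = -5
G(X) = 3*X²/4 (G(X) = 3*(X*(X + X))/8 = 3*(X*(2*X))/8 = 3*(2*X²)/8 = 3*X²/4)
Z(E) = 2*E*(243/4 + E) (Z(E) = (E + (¾)*9²)*(E + E) = (E + (¾)*81)*(2*E) = (E + 243/4)*(2*E) = (243/4 + E)*(2*E) = 2*E*(243/4 + E))
√(-21533 + Z(u(T(3/(-5))))) = √(-21533 + (½)*15*(243 + 4*15)) = √(-21533 + (½)*15*(243 + 60)) = √(-21533 + (½)*15*303) = √(-21533 + 4545/2) = √(-38521/2) = I*√77042/2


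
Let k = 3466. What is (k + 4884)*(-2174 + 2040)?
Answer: -1118900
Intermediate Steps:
(k + 4884)*(-2174 + 2040) = (3466 + 4884)*(-2174 + 2040) = 8350*(-134) = -1118900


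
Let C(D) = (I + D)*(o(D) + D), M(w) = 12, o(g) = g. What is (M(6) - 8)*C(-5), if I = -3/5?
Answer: 224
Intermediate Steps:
I = -⅗ (I = -3*⅕ = -⅗ ≈ -0.60000)
C(D) = 2*D*(-⅗ + D) (C(D) = (-⅗ + D)*(D + D) = (-⅗ + D)*(2*D) = 2*D*(-⅗ + D))
(M(6) - 8)*C(-5) = (12 - 8)*((⅖)*(-5)*(-3 + 5*(-5))) = 4*((⅖)*(-5)*(-3 - 25)) = 4*((⅖)*(-5)*(-28)) = 4*56 = 224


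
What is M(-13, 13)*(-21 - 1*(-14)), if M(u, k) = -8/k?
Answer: 56/13 ≈ 4.3077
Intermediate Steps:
M(-13, 13)*(-21 - 1*(-14)) = (-8/13)*(-21 - 1*(-14)) = (-8*1/13)*(-21 + 14) = -8/13*(-7) = 56/13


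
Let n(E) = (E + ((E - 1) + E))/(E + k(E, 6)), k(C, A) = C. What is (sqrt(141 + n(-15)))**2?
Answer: 2138/15 ≈ 142.53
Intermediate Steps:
n(E) = (-1 + 3*E)/(2*E) (n(E) = (E + ((E - 1) + E))/(E + E) = (E + ((-1 + E) + E))/((2*E)) = (E + (-1 + 2*E))*(1/(2*E)) = (-1 + 3*E)*(1/(2*E)) = (-1 + 3*E)/(2*E))
(sqrt(141 + n(-15)))**2 = (sqrt(141 + (1/2)*(-1 + 3*(-15))/(-15)))**2 = (sqrt(141 + (1/2)*(-1/15)*(-1 - 45)))**2 = (sqrt(141 + (1/2)*(-1/15)*(-46)))**2 = (sqrt(141 + 23/15))**2 = (sqrt(2138/15))**2 = (sqrt(32070)/15)**2 = 2138/15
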